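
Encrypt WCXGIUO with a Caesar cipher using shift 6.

W(22): 22+6=28≡2 → C
C(2): 2+6=8 → I
X(23): 23+6=29≡3 → D
G(6): 6+6=12 → M
I(8): 8+6=14 → O
U(20): 20+6=26≡0 → A
O(14): 14+6=20 → U

CIDMOAU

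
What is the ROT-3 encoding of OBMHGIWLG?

REPKJLZOJ

O(14): 14+3=17 → R
B(1): 1+3=4 → E
M(12): 12+3=15 → P
H(7): 7+3=10 → K
G(6): 6+3=9 → J
I(8): 8+3=11 → L
W(22): 22+3=25 → Z
L(11): 11+3=14 → O
G(6): 6+3=9 → J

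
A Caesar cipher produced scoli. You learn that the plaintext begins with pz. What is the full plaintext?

pzlif

From the crib: s(18)−p(15)=3, so the shift is 3.
Subtract 3 from each ciphertext letter:
s(18): 18−3=15 → p
c(2): 2−3=-1≡25 → z
o(14): 14−3=11 → l
l(11): 11−3=8 → i
i(8): 8−3=5 → f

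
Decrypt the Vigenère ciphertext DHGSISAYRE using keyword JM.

Repeat the key across the ciphertext: JMJMJMJMJM
D(3)−J(9): -6≡20 → U
H(7)−M(12): -5≡21 → V
G(6)−J(9): -3≡23 → X
S(18)−M(12): 6 → G
I(8)−J(9): -1≡25 → Z
S(18)−M(12): 6 → G
A(0)−J(9): -9≡17 → R
Y(24)−M(12): 12 → M
R(17)−J(9): 8 → I
E(4)−M(12): -8≡18 → S

UVXGZGRMIS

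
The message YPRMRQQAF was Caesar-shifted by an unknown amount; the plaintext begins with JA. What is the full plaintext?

JACXCBBLQ

From the crib: Y(24)−J(9)=15, so the shift is 15.
Subtract 15 from each ciphertext letter:
Y(24): 24−15=9 → J
P(15): 15−15=0 → A
R(17): 17−15=2 → C
M(12): 12−15=-3≡23 → X
R(17): 17−15=2 → C
Q(16): 16−15=1 → B
Q(16): 16−15=1 → B
A(0): 0−15=-15≡11 → L
F(5): 5−15=-10≡16 → Q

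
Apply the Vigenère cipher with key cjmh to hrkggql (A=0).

Repeat the key across the message: cjmhcjm
h(7)+c(2): 9 → j
r(17)+j(9): 26≡0 → a
k(10)+m(12): 22 → w
g(6)+h(7): 13 → n
g(6)+c(2): 8 → i
q(16)+j(9): 25 → z
l(11)+m(12): 23 → x

jawnizx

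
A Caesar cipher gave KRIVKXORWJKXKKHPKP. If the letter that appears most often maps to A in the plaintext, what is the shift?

The most frequent ciphertext letter is K (appears 6 times).
K is position 10; A is position 0.
Shift = 10.

10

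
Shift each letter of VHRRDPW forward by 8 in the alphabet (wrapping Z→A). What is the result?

V(21): 21+8=29≡3 → D
H(7): 7+8=15 → P
R(17): 17+8=25 → Z
R(17): 17+8=25 → Z
D(3): 3+8=11 → L
P(15): 15+8=23 → X
W(22): 22+8=30≡4 → E

DPZZLXE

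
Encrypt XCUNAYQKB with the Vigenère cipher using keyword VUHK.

SWBXVSXUW

Repeat the key across the message: VUHKVUHKV
X(23)+V(21): 44≡18 → S
C(2)+U(20): 22 → W
U(20)+H(7): 27≡1 → B
N(13)+K(10): 23 → X
A(0)+V(21): 21 → V
Y(24)+U(20): 44≡18 → S
Q(16)+H(7): 23 → X
K(10)+K(10): 20 → U
B(1)+V(21): 22 → W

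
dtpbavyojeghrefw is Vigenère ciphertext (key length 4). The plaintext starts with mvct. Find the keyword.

ryni

Subtract each crib letter from the matching ciphertext letter (mod 26):
d(3)−m(12)=-9≡17 → r
t(19)−v(21)=-2≡24 → y
p(15)−c(2)=13 → n
b(1)−t(19)=-18≡8 → i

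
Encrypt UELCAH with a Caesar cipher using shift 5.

U(20): 20+5=25 → Z
E(4): 4+5=9 → J
L(11): 11+5=16 → Q
C(2): 2+5=7 → H
A(0): 0+5=5 → F
H(7): 7+5=12 → M

ZJQHFM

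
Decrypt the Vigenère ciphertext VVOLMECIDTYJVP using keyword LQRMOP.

Repeat the key across the ciphertext: LQRMOPLQRMOPLQ
V(21)−L(11): 10 → K
V(21)−Q(16): 5 → F
O(14)−R(17): -3≡23 → X
L(11)−M(12): -1≡25 → Z
M(12)−O(14): -2≡24 → Y
E(4)−P(15): -11≡15 → P
C(2)−L(11): -9≡17 → R
I(8)−Q(16): -8≡18 → S
D(3)−R(17): -14≡12 → M
T(19)−M(12): 7 → H
Y(24)−O(14): 10 → K
J(9)−P(15): -6≡20 → U
V(21)−L(11): 10 → K
P(15)−Q(16): -1≡25 → Z

KFXZYPRSMHKUKZ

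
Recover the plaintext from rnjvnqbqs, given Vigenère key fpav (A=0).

myjaibbvn

Repeat the key across the ciphertext: fpavfpavf
r(17)−f(5): 12 → m
n(13)−p(15): -2≡24 → y
j(9)−a(0): 9 → j
v(21)−v(21): 0 → a
n(13)−f(5): 8 → i
q(16)−p(15): 1 → b
b(1)−a(0): 1 → b
q(16)−v(21): -5≡21 → v
s(18)−f(5): 13 → n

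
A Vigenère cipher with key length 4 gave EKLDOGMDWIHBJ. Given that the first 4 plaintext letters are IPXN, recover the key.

Subtract each crib letter from the matching ciphertext letter (mod 26):
E(4)−I(8)=-4≡22 → W
K(10)−P(15)=-5≡21 → V
L(11)−X(23)=-12≡14 → O
D(3)−N(13)=-10≡16 → Q

WVOQ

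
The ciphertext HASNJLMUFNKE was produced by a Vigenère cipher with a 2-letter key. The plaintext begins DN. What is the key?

Subtract each crib letter from the matching ciphertext letter (mod 26):
H(7)−D(3)=4 → E
A(0)−N(13)=-13≡13 → N

EN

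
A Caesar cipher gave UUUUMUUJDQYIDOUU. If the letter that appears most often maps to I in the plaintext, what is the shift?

The most frequent ciphertext letter is U (appears 8 times).
U is position 20; I is position 8.
Shift = 12.

12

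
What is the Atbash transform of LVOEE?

OELVV

L(11) → O(14)
V(21) → E(4)
O(14) → L(11)
E(4) → V(21)
E(4) → V(21)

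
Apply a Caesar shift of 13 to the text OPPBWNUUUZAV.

O(14): 14+13=27≡1 → B
P(15): 15+13=28≡2 → C
P(15): 15+13=28≡2 → C
B(1): 1+13=14 → O
W(22): 22+13=35≡9 → J
N(13): 13+13=26≡0 → A
U(20): 20+13=33≡7 → H
U(20): 20+13=33≡7 → H
U(20): 20+13=33≡7 → H
Z(25): 25+13=38≡12 → M
A(0): 0+13=13 → N
V(21): 21+13=34≡8 → I

BCCOJAHHHMNI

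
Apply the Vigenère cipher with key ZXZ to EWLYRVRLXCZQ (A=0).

Repeat the key across the message: ZXZZXZZXZZXZ
E(4)+Z(25): 29≡3 → D
W(22)+X(23): 45≡19 → T
L(11)+Z(25): 36≡10 → K
Y(24)+Z(25): 49≡23 → X
R(17)+X(23): 40≡14 → O
V(21)+Z(25): 46≡20 → U
R(17)+Z(25): 42≡16 → Q
L(11)+X(23): 34≡8 → I
X(23)+Z(25): 48≡22 → W
C(2)+Z(25): 27≡1 → B
Z(25)+X(23): 48≡22 → W
Q(16)+Z(25): 41≡15 → P

DTKXOUQIWBWP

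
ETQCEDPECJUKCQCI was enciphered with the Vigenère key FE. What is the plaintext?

ZPLYZZKAXFPGXMXE

Repeat the key across the ciphertext: FEFEFEFEFEFEFEFE
E(4)−F(5): -1≡25 → Z
T(19)−E(4): 15 → P
Q(16)−F(5): 11 → L
C(2)−E(4): -2≡24 → Y
E(4)−F(5): -1≡25 → Z
D(3)−E(4): -1≡25 → Z
P(15)−F(5): 10 → K
E(4)−E(4): 0 → A
C(2)−F(5): -3≡23 → X
J(9)−E(4): 5 → F
U(20)−F(5): 15 → P
K(10)−E(4): 6 → G
C(2)−F(5): -3≡23 → X
Q(16)−E(4): 12 → M
C(2)−F(5): -3≡23 → X
I(8)−E(4): 4 → E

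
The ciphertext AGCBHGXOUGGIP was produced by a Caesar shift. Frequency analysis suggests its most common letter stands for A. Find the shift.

6

The most frequent ciphertext letter is G (appears 4 times).
G is position 6; A is position 0.
Shift = 6.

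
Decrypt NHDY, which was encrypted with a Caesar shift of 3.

N(13): 13−3=10 → K
H(7): 7−3=4 → E
D(3): 3−3=0 → A
Y(24): 24−3=21 → V

KEAV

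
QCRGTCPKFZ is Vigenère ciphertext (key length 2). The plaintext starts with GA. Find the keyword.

KC

Subtract each crib letter from the matching ciphertext letter (mod 26):
Q(16)−G(6)=10 → K
C(2)−A(0)=2 → C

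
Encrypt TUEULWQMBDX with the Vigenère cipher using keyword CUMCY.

Repeat the key across the message: CUMCYCUMCYC
T(19)+C(2): 21 → V
U(20)+U(20): 40≡14 → O
E(4)+M(12): 16 → Q
U(20)+C(2): 22 → W
L(11)+Y(24): 35≡9 → J
W(22)+C(2): 24 → Y
Q(16)+U(20): 36≡10 → K
M(12)+M(12): 24 → Y
B(1)+C(2): 3 → D
D(3)+Y(24): 27≡1 → B
X(23)+C(2): 25 → Z

VOQWJYKYDBZ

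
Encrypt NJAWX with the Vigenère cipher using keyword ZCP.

MLPVZ

Repeat the key across the message: ZCPZC
N(13)+Z(25): 38≡12 → M
J(9)+C(2): 11 → L
A(0)+P(15): 15 → P
W(22)+Z(25): 47≡21 → V
X(23)+C(2): 25 → Z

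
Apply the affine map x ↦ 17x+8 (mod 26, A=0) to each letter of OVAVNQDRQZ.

MBIBVUHLUR

O(14): 17·14+8=246≡12 → M
V(21): 17·21+8=365≡1 → B
A(0): 17·0+8=8 → I
V(21): 17·21+8=365≡1 → B
N(13): 17·13+8=229≡21 → V
Q(16): 17·16+8=280≡20 → U
D(3): 17·3+8=59≡7 → H
R(17): 17·17+8=297≡11 → L
Q(16): 17·16+8=280≡20 → U
Z(25): 17·25+8=433≡17 → R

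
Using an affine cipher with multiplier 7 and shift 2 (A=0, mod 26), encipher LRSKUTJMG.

L(11): 7·11+2=79≡1 → B
R(17): 7·17+2=121≡17 → R
S(18): 7·18+2=128≡24 → Y
K(10): 7·10+2=72≡20 → U
U(20): 7·20+2=142≡12 → M
T(19): 7·19+2=135≡5 → F
J(9): 7·9+2=65≡13 → N
M(12): 7·12+2=86≡8 → I
G(6): 7·6+2=44≡18 → S

BRYUMFNIS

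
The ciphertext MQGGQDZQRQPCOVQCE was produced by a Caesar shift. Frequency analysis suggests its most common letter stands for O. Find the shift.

The most frequent ciphertext letter is Q (appears 5 times).
Q is position 16; O is position 14.
Shift = 2.

2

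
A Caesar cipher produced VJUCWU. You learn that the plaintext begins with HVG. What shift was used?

From the crib: V(21)−H(7)=14, so the shift is 14.

14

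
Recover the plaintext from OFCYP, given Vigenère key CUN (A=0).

MLPWV

Repeat the key across the ciphertext: CUNCU
O(14)−C(2): 12 → M
F(5)−U(20): -15≡11 → L
C(2)−N(13): -11≡15 → P
Y(24)−C(2): 22 → W
P(15)−U(20): -5≡21 → V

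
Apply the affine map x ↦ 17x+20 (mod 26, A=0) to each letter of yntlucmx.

y(24): 17·24+20=428≡12 → m
n(13): 17·13+20=241≡7 → h
t(19): 17·19+20=343≡5 → f
l(11): 17·11+20=207≡25 → z
u(20): 17·20+20=360≡22 → w
c(2): 17·2+20=54≡2 → c
m(12): 17·12+20=224≡16 → q
x(23): 17·23+20=411≡21 → v

mhfzwcqv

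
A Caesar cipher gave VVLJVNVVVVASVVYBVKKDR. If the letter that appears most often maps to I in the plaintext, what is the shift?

The most frequent ciphertext letter is V (appears 10 times).
V is position 21; I is position 8.
Shift = 13.

13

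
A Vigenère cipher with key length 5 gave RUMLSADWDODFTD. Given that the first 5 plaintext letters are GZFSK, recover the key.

LVHTI

Subtract each crib letter from the matching ciphertext letter (mod 26):
R(17)−G(6)=11 → L
U(20)−Z(25)=-5≡21 → V
M(12)−F(5)=7 → H
L(11)−S(18)=-7≡19 → T
S(18)−K(10)=8 → I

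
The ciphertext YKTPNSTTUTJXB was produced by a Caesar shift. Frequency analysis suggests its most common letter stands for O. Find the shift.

5

The most frequent ciphertext letter is T (appears 4 times).
T is position 19; O is position 14.
Shift = 5.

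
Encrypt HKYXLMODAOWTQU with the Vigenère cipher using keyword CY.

JIAVNKQBCMYRSS

Repeat the key across the message: CYCYCYCYCYCYCY
H(7)+C(2): 9 → J
K(10)+Y(24): 34≡8 → I
Y(24)+C(2): 26≡0 → A
X(23)+Y(24): 47≡21 → V
L(11)+C(2): 13 → N
M(12)+Y(24): 36≡10 → K
O(14)+C(2): 16 → Q
D(3)+Y(24): 27≡1 → B
A(0)+C(2): 2 → C
O(14)+Y(24): 38≡12 → M
W(22)+C(2): 24 → Y
T(19)+Y(24): 43≡17 → R
Q(16)+C(2): 18 → S
U(20)+Y(24): 44≡18 → S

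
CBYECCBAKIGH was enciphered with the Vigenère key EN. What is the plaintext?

YOURYPXNGVCU

Repeat the key across the ciphertext: ENENENENENEN
C(2)−E(4): -2≡24 → Y
B(1)−N(13): -12≡14 → O
Y(24)−E(4): 20 → U
E(4)−N(13): -9≡17 → R
C(2)−E(4): -2≡24 → Y
C(2)−N(13): -11≡15 → P
B(1)−E(4): -3≡23 → X
A(0)−N(13): -13≡13 → N
K(10)−E(4): 6 → G
I(8)−N(13): -5≡21 → V
G(6)−E(4): 2 → C
H(7)−N(13): -6≡20 → U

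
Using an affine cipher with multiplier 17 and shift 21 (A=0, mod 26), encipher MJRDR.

M(12): 17·12+21=225≡17 → R
J(9): 17·9+21=174≡18 → S
R(17): 17·17+21=310≡24 → Y
D(3): 17·3+21=72≡20 → U
R(17): 17·17+21=310≡24 → Y

RSYUY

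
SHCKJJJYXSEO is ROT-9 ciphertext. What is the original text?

S(18): 18−9=9 → J
H(7): 7−9=-2≡24 → Y
C(2): 2−9=-7≡19 → T
K(10): 10−9=1 → B
J(9): 9−9=0 → A
J(9): 9−9=0 → A
J(9): 9−9=0 → A
Y(24): 24−9=15 → P
X(23): 23−9=14 → O
S(18): 18−9=9 → J
E(4): 4−9=-5≡21 → V
O(14): 14−9=5 → F

JYTBAAAPOJVF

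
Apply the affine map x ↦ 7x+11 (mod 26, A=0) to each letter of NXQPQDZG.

N(13): 7·13+11=102≡24 → Y
X(23): 7·23+11=172≡16 → Q
Q(16): 7·16+11=123≡19 → T
P(15): 7·15+11=116≡12 → M
Q(16): 7·16+11=123≡19 → T
D(3): 7·3+11=32≡6 → G
Z(25): 7·25+11=186≡4 → E
G(6): 7·6+11=53≡1 → B

YQTMTGEB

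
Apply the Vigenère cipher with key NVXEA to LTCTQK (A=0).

Repeat the key across the message: NVXEAN
L(11)+N(13): 24 → Y
T(19)+V(21): 40≡14 → O
C(2)+X(23): 25 → Z
T(19)+E(4): 23 → X
Q(16)+A(0): 16 → Q
K(10)+N(13): 23 → X

YOZXQX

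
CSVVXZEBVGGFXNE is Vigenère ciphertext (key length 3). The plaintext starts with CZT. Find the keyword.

Subtract each crib letter from the matching ciphertext letter (mod 26):
C(2)−C(2)=0 → A
S(18)−Z(25)=-7≡19 → T
V(21)−T(19)=2 → C

ATC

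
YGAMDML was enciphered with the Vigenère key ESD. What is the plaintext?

UOXILJH

Repeat the key across the ciphertext: ESDESDE
Y(24)−E(4): 20 → U
G(6)−S(18): -12≡14 → O
A(0)−D(3): -3≡23 → X
M(12)−E(4): 8 → I
D(3)−S(18): -15≡11 → L
M(12)−D(3): 9 → J
L(11)−E(4): 7 → H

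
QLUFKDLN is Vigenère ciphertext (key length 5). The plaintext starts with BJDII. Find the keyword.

Subtract each crib letter from the matching ciphertext letter (mod 26):
Q(16)−B(1)=15 → P
L(11)−J(9)=2 → C
U(20)−D(3)=17 → R
F(5)−I(8)=-3≡23 → X
K(10)−I(8)=2 → C

PCRXC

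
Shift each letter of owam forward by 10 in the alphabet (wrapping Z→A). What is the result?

ygkw

o(14): 14+10=24 → y
w(22): 22+10=32≡6 → g
a(0): 0+10=10 → k
m(12): 12+10=22 → w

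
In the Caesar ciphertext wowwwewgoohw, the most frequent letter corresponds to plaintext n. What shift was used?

9

The most frequent ciphertext letter is w (appears 6 times).
w is position 22; n is position 13.
Shift = 9.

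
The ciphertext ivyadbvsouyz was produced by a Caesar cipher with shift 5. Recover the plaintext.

i(8): 8−5=3 → d
v(21): 21−5=16 → q
y(24): 24−5=19 → t
a(0): 0−5=-5≡21 → v
d(3): 3−5=-2≡24 → y
b(1): 1−5=-4≡22 → w
v(21): 21−5=16 → q
s(18): 18−5=13 → n
o(14): 14−5=9 → j
u(20): 20−5=15 → p
y(24): 24−5=19 → t
z(25): 25−5=20 → u

dqtvywqnjptu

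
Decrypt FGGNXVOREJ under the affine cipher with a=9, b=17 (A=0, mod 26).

QTTOSMRANC

The inverse of 9 mod 26 is 3, since 9·3=27≡1. Apply D(y)=3·(y−17) mod 26:
F(5): 3·(5−17)=-36≡16 → Q
G(6): 3·(6−17)=-33≡19 → T
G(6): 3·(6−17)=-33≡19 → T
N(13): 3·(13−17)=-12≡14 → O
X(23): 3·(23−17)=18 → S
V(21): 3·(21−17)=12 → M
O(14): 3·(14−17)=-9≡17 → R
R(17): 3·(17−17)=0 → A
E(4): 3·(4−17)=-39≡13 → N
J(9): 3·(9−17)=-24≡2 → C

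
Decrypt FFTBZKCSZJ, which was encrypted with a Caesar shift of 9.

WWKSQBTJQA

F(5): 5−9=-4≡22 → W
F(5): 5−9=-4≡22 → W
T(19): 19−9=10 → K
B(1): 1−9=-8≡18 → S
Z(25): 25−9=16 → Q
K(10): 10−9=1 → B
C(2): 2−9=-7≡19 → T
S(18): 18−9=9 → J
Z(25): 25−9=16 → Q
J(9): 9−9=0 → A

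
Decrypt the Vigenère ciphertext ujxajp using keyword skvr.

czcjrf

Repeat the key across the ciphertext: skvrsk
u(20)−s(18): 2 → c
j(9)−k(10): -1≡25 → z
x(23)−v(21): 2 → c
a(0)−r(17): -17≡9 → j
j(9)−s(18): -9≡17 → r
p(15)−k(10): 5 → f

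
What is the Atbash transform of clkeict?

xopvrxg

c(2) → x(23)
l(11) → o(14)
k(10) → p(15)
e(4) → v(21)
i(8) → r(17)
c(2) → x(23)
t(19) → g(6)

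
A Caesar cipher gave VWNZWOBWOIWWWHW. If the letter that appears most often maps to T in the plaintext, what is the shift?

3

The most frequent ciphertext letter is W (appears 7 times).
W is position 22; T is position 19.
Shift = 3.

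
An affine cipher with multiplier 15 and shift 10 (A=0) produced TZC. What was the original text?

The inverse of 15 mod 26 is 7, since 15·7=105≡1. Apply D(y)=7·(y−10) mod 26:
T(19): 7·(19−10)=63≡11 → L
Z(25): 7·(25−10)=105≡1 → B
C(2): 7·(2−10)=-56≡22 → W

LBW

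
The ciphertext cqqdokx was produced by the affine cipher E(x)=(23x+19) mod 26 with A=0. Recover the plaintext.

xbbotdq

The inverse of 23 mod 26 is 17, since 23·17=391≡1. Apply D(y)=17·(y−19) mod 26:
c(2): 17·(2−19)=-289≡23 → x
q(16): 17·(16−19)=-51≡1 → b
q(16): 17·(16−19)=-51≡1 → b
d(3): 17·(3−19)=-272≡14 → o
o(14): 17·(14−19)=-85≡19 → t
k(10): 17·(10−19)=-153≡3 → d
x(23): 17·(23−19)=68≡16 → q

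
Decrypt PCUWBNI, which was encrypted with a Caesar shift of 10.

P(15): 15−10=5 → F
C(2): 2−10=-8≡18 → S
U(20): 20−10=10 → K
W(22): 22−10=12 → M
B(1): 1−10=-9≡17 → R
N(13): 13−10=3 → D
I(8): 8−10=-2≡24 → Y

FSKMRDY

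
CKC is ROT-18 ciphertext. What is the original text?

C(2): 2−18=-16≡10 → K
K(10): 10−18=-8≡18 → S
C(2): 2−18=-16≡10 → K

KSK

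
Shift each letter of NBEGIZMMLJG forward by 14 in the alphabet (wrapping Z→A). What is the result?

N(13): 13+14=27≡1 → B
B(1): 1+14=15 → P
E(4): 4+14=18 → S
G(6): 6+14=20 → U
I(8): 8+14=22 → W
Z(25): 25+14=39≡13 → N
M(12): 12+14=26≡0 → A
M(12): 12+14=26≡0 → A
L(11): 11+14=25 → Z
J(9): 9+14=23 → X
G(6): 6+14=20 → U

BPSUWNAAZXU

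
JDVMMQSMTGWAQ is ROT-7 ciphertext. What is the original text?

CWOFFJLFMZPTJ

J(9): 9−7=2 → C
D(3): 3−7=-4≡22 → W
V(21): 21−7=14 → O
M(12): 12−7=5 → F
M(12): 12−7=5 → F
Q(16): 16−7=9 → J
S(18): 18−7=11 → L
M(12): 12−7=5 → F
T(19): 19−7=12 → M
G(6): 6−7=-1≡25 → Z
W(22): 22−7=15 → P
A(0): 0−7=-7≡19 → T
Q(16): 16−7=9 → J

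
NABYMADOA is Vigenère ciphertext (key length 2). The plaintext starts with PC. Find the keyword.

Subtract each crib letter from the matching ciphertext letter (mod 26):
N(13)−P(15)=-2≡24 → Y
A(0)−C(2)=-2≡24 → Y

YY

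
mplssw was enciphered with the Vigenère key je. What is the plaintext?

Repeat the key across the ciphertext: jejeje
m(12)−j(9): 3 → d
p(15)−e(4): 11 → l
l(11)−j(9): 2 → c
s(18)−e(4): 14 → o
s(18)−j(9): 9 → j
w(22)−e(4): 18 → s

dlcojs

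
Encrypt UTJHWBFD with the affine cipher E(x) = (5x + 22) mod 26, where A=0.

U(20): 5·20+22=122≡18 → S
T(19): 5·19+22=117≡13 → N
J(9): 5·9+22=67≡15 → P
H(7): 5·7+22=57≡5 → F
W(22): 5·22+22=132≡2 → C
B(1): 5·1+22=27≡1 → B
F(5): 5·5+22=47≡21 → V
D(3): 5·3+22=37≡11 → L

SNPFCBVL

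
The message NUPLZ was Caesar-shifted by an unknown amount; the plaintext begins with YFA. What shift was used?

From the crib: N(13)−Y(24)=-11≡15, so the shift is 15.

15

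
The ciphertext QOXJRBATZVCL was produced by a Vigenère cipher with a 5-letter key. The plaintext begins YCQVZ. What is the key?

SMHOS

Subtract each crib letter from the matching ciphertext letter (mod 26):
Q(16)−Y(24)=-8≡18 → S
O(14)−C(2)=12 → M
X(23)−Q(16)=7 → H
J(9)−V(21)=-12≡14 → O
R(17)−Z(25)=-8≡18 → S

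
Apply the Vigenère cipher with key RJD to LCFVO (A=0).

Repeat the key across the message: RJDRJ
L(11)+R(17): 28≡2 → C
C(2)+J(9): 11 → L
F(5)+D(3): 8 → I
V(21)+R(17): 38≡12 → M
O(14)+J(9): 23 → X

CLIMX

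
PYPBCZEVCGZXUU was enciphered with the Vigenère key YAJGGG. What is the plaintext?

Repeat the key across the ciphertext: YAJGGGYAJGGGYA
P(15)−Y(24): -9≡17 → R
Y(24)−A(0): 24 → Y
P(15)−J(9): 6 → G
B(1)−G(6): -5≡21 → V
C(2)−G(6): -4≡22 → W
Z(25)−G(6): 19 → T
E(4)−Y(24): -20≡6 → G
V(21)−A(0): 21 → V
C(2)−J(9): -7≡19 → T
G(6)−G(6): 0 → A
Z(25)−G(6): 19 → T
X(23)−G(6): 17 → R
U(20)−Y(24): -4≡22 → W
U(20)−A(0): 20 → U

RYGVWTGVTATRWU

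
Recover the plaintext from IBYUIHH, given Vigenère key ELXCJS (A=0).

Repeat the key across the ciphertext: ELXCJSE
I(8)−E(4): 4 → E
B(1)−L(11): -10≡16 → Q
Y(24)−X(23): 1 → B
U(20)−C(2): 18 → S
I(8)−J(9): -1≡25 → Z
H(7)−S(18): -11≡15 → P
H(7)−E(4): 3 → D

EQBSZPD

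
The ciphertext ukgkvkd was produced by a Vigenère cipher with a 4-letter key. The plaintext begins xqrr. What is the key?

xupt

Subtract each crib letter from the matching ciphertext letter (mod 26):
u(20)−x(23)=-3≡23 → x
k(10)−q(16)=-6≡20 → u
g(6)−r(17)=-11≡15 → p
k(10)−r(17)=-7≡19 → t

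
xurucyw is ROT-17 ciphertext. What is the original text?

gdadlhf

x(23): 23−17=6 → g
u(20): 20−17=3 → d
r(17): 17−17=0 → a
u(20): 20−17=3 → d
c(2): 2−17=-15≡11 → l
y(24): 24−17=7 → h
w(22): 22−17=5 → f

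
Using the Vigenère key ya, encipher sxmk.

Repeat the key across the message: yaya
s(18)+y(24): 42≡16 → q
x(23)+a(0): 23 → x
m(12)+y(24): 36≡10 → k
k(10)+a(0): 10 → k

qxkk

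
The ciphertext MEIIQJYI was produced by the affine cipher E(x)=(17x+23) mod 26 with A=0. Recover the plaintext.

HFTTVQXT

The inverse of 17 mod 26 is 23, since 17·23=391≡1. Apply D(y)=23·(y−23) mod 26:
M(12): 23·(12−23)=-253≡7 → H
E(4): 23·(4−23)=-437≡5 → F
I(8): 23·(8−23)=-345≡19 → T
I(8): 23·(8−23)=-345≡19 → T
Q(16): 23·(16−23)=-161≡21 → V
J(9): 23·(9−23)=-322≡16 → Q
Y(24): 23·(24−23)=23 → X
I(8): 23·(8−23)=-345≡19 → T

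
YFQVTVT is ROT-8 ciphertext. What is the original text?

Y(24): 24−8=16 → Q
F(5): 5−8=-3≡23 → X
Q(16): 16−8=8 → I
V(21): 21−8=13 → N
T(19): 19−8=11 → L
V(21): 21−8=13 → N
T(19): 19−8=11 → L

QXINLNL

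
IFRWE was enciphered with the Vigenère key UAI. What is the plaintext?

OFJCE

Repeat the key across the ciphertext: UAIUA
I(8)−U(20): -12≡14 → O
F(5)−A(0): 5 → F
R(17)−I(8): 9 → J
W(22)−U(20): 2 → C
E(4)−A(0): 4 → E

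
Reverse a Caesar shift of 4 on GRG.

G(6): 6−4=2 → C
R(17): 17−4=13 → N
G(6): 6−4=2 → C

CNC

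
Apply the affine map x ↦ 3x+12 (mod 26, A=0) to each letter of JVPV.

NXFX

J(9): 3·9+12=39≡13 → N
V(21): 3·21+12=75≡23 → X
P(15): 3·15+12=57≡5 → F
V(21): 3·21+12=75≡23 → X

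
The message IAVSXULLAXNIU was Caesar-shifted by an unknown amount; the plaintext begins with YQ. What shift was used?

10

From the crib: I(8)−Y(24)=-16≡10, so the shift is 10.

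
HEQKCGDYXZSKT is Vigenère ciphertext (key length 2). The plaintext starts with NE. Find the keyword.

Subtract each crib letter from the matching ciphertext letter (mod 26):
H(7)−N(13)=-6≡20 → U
E(4)−E(4)=0 → A

UA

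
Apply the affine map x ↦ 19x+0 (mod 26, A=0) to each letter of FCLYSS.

F(5): 19·5+0=95≡17 → R
C(2): 19·2+0=38≡12 → M
L(11): 19·11+0=209≡1 → B
Y(24): 19·24+0=456≡14 → O
S(18): 19·18+0=342≡4 → E
S(18): 19·18+0=342≡4 → E

RMBOEE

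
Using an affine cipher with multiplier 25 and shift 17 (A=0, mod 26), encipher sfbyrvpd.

s(18): 25·18+17=467≡25 → z
f(5): 25·5+17=142≡12 → m
b(1): 25·1+17=42≡16 → q
y(24): 25·24+17=617≡19 → t
r(17): 25·17+17=442≡0 → a
v(21): 25·21+17=542≡22 → w
p(15): 25·15+17=392≡2 → c
d(3): 25·3+17=92≡14 → o

zmqtawco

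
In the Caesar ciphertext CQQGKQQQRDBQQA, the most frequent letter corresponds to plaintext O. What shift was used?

The most frequent ciphertext letter is Q (appears 7 times).
Q is position 16; O is position 14.
Shift = 2.

2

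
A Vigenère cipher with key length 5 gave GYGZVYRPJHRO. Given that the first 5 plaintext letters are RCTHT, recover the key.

Subtract each crib letter from the matching ciphertext letter (mod 26):
G(6)−R(17)=-11≡15 → P
Y(24)−C(2)=22 → W
G(6)−T(19)=-13≡13 → N
Z(25)−H(7)=18 → S
V(21)−T(19)=2 → C

PWNSC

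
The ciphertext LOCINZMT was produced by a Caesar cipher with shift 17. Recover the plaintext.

L(11): 11−17=-6≡20 → U
O(14): 14−17=-3≡23 → X
C(2): 2−17=-15≡11 → L
I(8): 8−17=-9≡17 → R
N(13): 13−17=-4≡22 → W
Z(25): 25−17=8 → I
M(12): 12−17=-5≡21 → V
T(19): 19−17=2 → C

UXLRWIVC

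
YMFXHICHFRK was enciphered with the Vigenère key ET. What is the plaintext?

UTBEDPYOBYG

Repeat the key across the ciphertext: ETETETETETE
Y(24)−E(4): 20 → U
M(12)−T(19): -7≡19 → T
F(5)−E(4): 1 → B
X(23)−T(19): 4 → E
H(7)−E(4): 3 → D
I(8)−T(19): -11≡15 → P
C(2)−E(4): -2≡24 → Y
H(7)−T(19): -12≡14 → O
F(5)−E(4): 1 → B
R(17)−T(19): -2≡24 → Y
K(10)−E(4): 6 → G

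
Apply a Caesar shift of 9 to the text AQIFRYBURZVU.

A(0): 0+9=9 → J
Q(16): 16+9=25 → Z
I(8): 8+9=17 → R
F(5): 5+9=14 → O
R(17): 17+9=26≡0 → A
Y(24): 24+9=33≡7 → H
B(1): 1+9=10 → K
U(20): 20+9=29≡3 → D
R(17): 17+9=26≡0 → A
Z(25): 25+9=34≡8 → I
V(21): 21+9=30≡4 → E
U(20): 20+9=29≡3 → D

JZROAHKDAIED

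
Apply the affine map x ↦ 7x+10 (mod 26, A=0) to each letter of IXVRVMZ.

I(8): 7·8+10=66≡14 → O
X(23): 7·23+10=171≡15 → P
V(21): 7·21+10=157≡1 → B
R(17): 7·17+10=129≡25 → Z
V(21): 7·21+10=157≡1 → B
M(12): 7·12+10=94≡16 → Q
Z(25): 7·25+10=185≡3 → D

OPBZBQD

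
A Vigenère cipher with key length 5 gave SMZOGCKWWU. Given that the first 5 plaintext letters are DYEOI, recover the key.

Subtract each crib letter from the matching ciphertext letter (mod 26):
S(18)−D(3)=15 → P
M(12)−Y(24)=-12≡14 → O
Z(25)−E(4)=21 → V
O(14)−O(14)=0 → A
G(6)−I(8)=-2≡24 → Y

POVAY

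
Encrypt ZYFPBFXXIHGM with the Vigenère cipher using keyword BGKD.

Repeat the key across the message: BGKDBGKDBGKD
Z(25)+B(1): 26≡0 → A
Y(24)+G(6): 30≡4 → E
F(5)+K(10): 15 → P
P(15)+D(3): 18 → S
B(1)+B(1): 2 → C
F(5)+G(6): 11 → L
X(23)+K(10): 33≡7 → H
X(23)+D(3): 26≡0 → A
I(8)+B(1): 9 → J
H(7)+G(6): 13 → N
G(6)+K(10): 16 → Q
M(12)+D(3): 15 → P

AEPSCLHAJNQP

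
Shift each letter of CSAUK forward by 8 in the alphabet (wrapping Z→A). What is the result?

KAICS

C(2): 2+8=10 → K
S(18): 18+8=26≡0 → A
A(0): 0+8=8 → I
U(20): 20+8=28≡2 → C
K(10): 10+8=18 → S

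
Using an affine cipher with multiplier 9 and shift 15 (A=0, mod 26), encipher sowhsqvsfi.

s(18): 9·18+15=177≡21 → v
o(14): 9·14+15=141≡11 → l
w(22): 9·22+15=213≡5 → f
h(7): 9·7+15=78≡0 → a
s(18): 9·18+15=177≡21 → v
q(16): 9·16+15=159≡3 → d
v(21): 9·21+15=204≡22 → w
s(18): 9·18+15=177≡21 → v
f(5): 9·5+15=60≡8 → i
i(8): 9·8+15=87≡9 → j

vlfavdwvij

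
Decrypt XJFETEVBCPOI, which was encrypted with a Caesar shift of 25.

YKGFUFWCDQPJ

X(23): 23−25=-2≡24 → Y
J(9): 9−25=-16≡10 → K
F(5): 5−25=-20≡6 → G
E(4): 4−25=-21≡5 → F
T(19): 19−25=-6≡20 → U
E(4): 4−25=-21≡5 → F
V(21): 21−25=-4≡22 → W
B(1): 1−25=-24≡2 → C
C(2): 2−25=-23≡3 → D
P(15): 15−25=-10≡16 → Q
O(14): 14−25=-11≡15 → P
I(8): 8−25=-17≡9 → J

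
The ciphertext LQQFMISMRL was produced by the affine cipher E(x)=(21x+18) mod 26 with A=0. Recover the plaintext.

RQQNWCAWVR

The inverse of 21 mod 26 is 5, since 21·5=105≡1. Apply D(y)=5·(y−18) mod 26:
L(11): 5·(11−18)=-35≡17 → R
Q(16): 5·(16−18)=-10≡16 → Q
Q(16): 5·(16−18)=-10≡16 → Q
F(5): 5·(5−18)=-65≡13 → N
M(12): 5·(12−18)=-30≡22 → W
I(8): 5·(8−18)=-50≡2 → C
S(18): 5·(18−18)=0 → A
M(12): 5·(12−18)=-30≡22 → W
R(17): 5·(17−18)=-5≡21 → V
L(11): 5·(11−18)=-35≡17 → R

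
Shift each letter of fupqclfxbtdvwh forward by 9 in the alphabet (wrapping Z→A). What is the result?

odyzluogkcmefq

f(5): 5+9=14 → o
u(20): 20+9=29≡3 → d
p(15): 15+9=24 → y
q(16): 16+9=25 → z
c(2): 2+9=11 → l
l(11): 11+9=20 → u
f(5): 5+9=14 → o
x(23): 23+9=32≡6 → g
b(1): 1+9=10 → k
t(19): 19+9=28≡2 → c
d(3): 3+9=12 → m
v(21): 21+9=30≡4 → e
w(22): 22+9=31≡5 → f
h(7): 7+9=16 → q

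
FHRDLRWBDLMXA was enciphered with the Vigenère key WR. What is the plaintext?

JQVMPAAKHUQGE

Repeat the key across the ciphertext: WRWRWRWRWRWRW
F(5)−W(22): -17≡9 → J
H(7)−R(17): -10≡16 → Q
R(17)−W(22): -5≡21 → V
D(3)−R(17): -14≡12 → M
L(11)−W(22): -11≡15 → P
R(17)−R(17): 0 → A
W(22)−W(22): 0 → A
B(1)−R(17): -16≡10 → K
D(3)−W(22): -19≡7 → H
L(11)−R(17): -6≡20 → U
M(12)−W(22): -10≡16 → Q
X(23)−R(17): 6 → G
A(0)−W(22): -22≡4 → E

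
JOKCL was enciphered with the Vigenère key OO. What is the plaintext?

Repeat the key across the ciphertext: OOOOO
J(9)−O(14): -5≡21 → V
O(14)−O(14): 0 → A
K(10)−O(14): -4≡22 → W
C(2)−O(14): -12≡14 → O
L(11)−O(14): -3≡23 → X

VAWOX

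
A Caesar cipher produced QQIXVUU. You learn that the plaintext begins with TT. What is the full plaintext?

From the crib: Q(16)−T(19)=-3≡23, so the shift is 23.
Subtract 23 from each ciphertext letter:
Q(16): 16−23=-7≡19 → T
Q(16): 16−23=-7≡19 → T
I(8): 8−23=-15≡11 → L
X(23): 23−23=0 → A
V(21): 21−23=-2≡24 → Y
U(20): 20−23=-3≡23 → X
U(20): 20−23=-3≡23 → X

TTLAYXX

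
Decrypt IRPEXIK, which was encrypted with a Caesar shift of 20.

OXVKDOQ

I(8): 8−20=-12≡14 → O
R(17): 17−20=-3≡23 → X
P(15): 15−20=-5≡21 → V
E(4): 4−20=-16≡10 → K
X(23): 23−20=3 → D
I(8): 8−20=-12≡14 → O
K(10): 10−20=-10≡16 → Q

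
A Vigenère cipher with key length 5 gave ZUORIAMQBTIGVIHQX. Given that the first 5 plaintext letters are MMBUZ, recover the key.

Subtract each crib letter from the matching ciphertext letter (mod 26):
Z(25)−M(12)=13 → N
U(20)−M(12)=8 → I
O(14)−B(1)=13 → N
R(17)−U(20)=-3≡23 → X
I(8)−Z(25)=-17≡9 → J

NINXJ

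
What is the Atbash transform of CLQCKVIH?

XOJXPERS

C(2) → X(23)
L(11) → O(14)
Q(16) → J(9)
C(2) → X(23)
K(10) → P(15)
V(21) → E(4)
I(8) → R(17)
H(7) → S(18)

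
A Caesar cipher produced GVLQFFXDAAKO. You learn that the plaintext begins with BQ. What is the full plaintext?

BQGLAASYVVFJ

From the crib: G(6)−B(1)=5, so the shift is 5.
Subtract 5 from each ciphertext letter:
G(6): 6−5=1 → B
V(21): 21−5=16 → Q
L(11): 11−5=6 → G
Q(16): 16−5=11 → L
F(5): 5−5=0 → A
F(5): 5−5=0 → A
X(23): 23−5=18 → S
D(3): 3−5=-2≡24 → Y
A(0): 0−5=-5≡21 → V
A(0): 0−5=-5≡21 → V
K(10): 10−5=5 → F
O(14): 14−5=9 → J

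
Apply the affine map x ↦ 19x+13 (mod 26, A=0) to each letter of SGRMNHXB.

S(18): 19·18+13=355≡17 → R
G(6): 19·6+13=127≡23 → X
R(17): 19·17+13=336≡24 → Y
M(12): 19·12+13=241≡7 → H
N(13): 19·13+13=260≡0 → A
H(7): 19·7+13=146≡16 → Q
X(23): 19·23+13=450≡8 → I
B(1): 19·1+13=32≡6 → G

RXYHAQIG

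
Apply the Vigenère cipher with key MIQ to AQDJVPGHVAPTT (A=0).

Repeat the key across the message: MIQMIQMIQMIQM
A(0)+M(12): 12 → M
Q(16)+I(8): 24 → Y
D(3)+Q(16): 19 → T
J(9)+M(12): 21 → V
V(21)+I(8): 29≡3 → D
P(15)+Q(16): 31≡5 → F
G(6)+M(12): 18 → S
H(7)+I(8): 15 → P
V(21)+Q(16): 37≡11 → L
A(0)+M(12): 12 → M
P(15)+I(8): 23 → X
T(19)+Q(16): 35≡9 → J
T(19)+M(12): 31≡5 → F

MYTVDFSPLMXJF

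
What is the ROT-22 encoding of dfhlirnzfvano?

zbdhenjvbrwjk

d(3): 3+22=25 → z
f(5): 5+22=27≡1 → b
h(7): 7+22=29≡3 → d
l(11): 11+22=33≡7 → h
i(8): 8+22=30≡4 → e
r(17): 17+22=39≡13 → n
n(13): 13+22=35≡9 → j
z(25): 25+22=47≡21 → v
f(5): 5+22=27≡1 → b
v(21): 21+22=43≡17 → r
a(0): 0+22=22 → w
n(13): 13+22=35≡9 → j
o(14): 14+22=36≡10 → k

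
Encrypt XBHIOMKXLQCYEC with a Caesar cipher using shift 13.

KOUVBZXKYDPLRP

X(23): 23+13=36≡10 → K
B(1): 1+13=14 → O
H(7): 7+13=20 → U
I(8): 8+13=21 → V
O(14): 14+13=27≡1 → B
M(12): 12+13=25 → Z
K(10): 10+13=23 → X
X(23): 23+13=36≡10 → K
L(11): 11+13=24 → Y
Q(16): 16+13=29≡3 → D
C(2): 2+13=15 → P
Y(24): 24+13=37≡11 → L
E(4): 4+13=17 → R
C(2): 2+13=15 → P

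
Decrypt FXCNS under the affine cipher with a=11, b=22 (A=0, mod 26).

PTKLC

The inverse of 11 mod 26 is 19, since 11·19=209≡1. Apply D(y)=19·(y−22) mod 26:
F(5): 19·(5−22)=-323≡15 → P
X(23): 19·(23−22)=19 → T
C(2): 19·(2−22)=-380≡10 → K
N(13): 19·(13−22)=-171≡11 → L
S(18): 19·(18−22)=-76≡2 → C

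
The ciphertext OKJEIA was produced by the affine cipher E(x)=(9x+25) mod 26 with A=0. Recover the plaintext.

The inverse of 9 mod 26 is 3, since 9·3=27≡1. Apply D(y)=3·(y−25) mod 26:
O(14): 3·(14−25)=-33≡19 → T
K(10): 3·(10−25)=-45≡7 → H
J(9): 3·(9−25)=-48≡4 → E
E(4): 3·(4−25)=-63≡15 → P
I(8): 3·(8−25)=-51≡1 → B
A(0): 3·(0−25)=-75≡3 → D

THEPBD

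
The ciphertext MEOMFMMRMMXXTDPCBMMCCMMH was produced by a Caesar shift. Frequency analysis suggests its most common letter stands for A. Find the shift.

The most frequent ciphertext letter is M (appears 10 times).
M is position 12; A is position 0.
Shift = 12.

12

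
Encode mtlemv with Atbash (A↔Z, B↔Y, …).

ngovne

m(12) → n(13)
t(19) → g(6)
l(11) → o(14)
e(4) → v(21)
m(12) → n(13)
v(21) → e(4)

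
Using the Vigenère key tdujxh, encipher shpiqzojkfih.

Repeat the key across the message: tdujxhtdujxh
s(18)+t(19): 37≡11 → l
h(7)+d(3): 10 → k
p(15)+u(20): 35≡9 → j
i(8)+j(9): 17 → r
q(16)+x(23): 39≡13 → n
z(25)+h(7): 32≡6 → g
o(14)+t(19): 33≡7 → h
j(9)+d(3): 12 → m
k(10)+u(20): 30≡4 → e
f(5)+j(9): 14 → o
i(8)+x(23): 31≡5 → f
h(7)+h(7): 14 → o

lkjrnghmeofo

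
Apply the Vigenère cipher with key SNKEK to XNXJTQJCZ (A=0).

PAHNDIWMD

Repeat the key across the message: SNKEKSNKE
X(23)+S(18): 41≡15 → P
N(13)+N(13): 26≡0 → A
X(23)+K(10): 33≡7 → H
J(9)+E(4): 13 → N
T(19)+K(10): 29≡3 → D
Q(16)+S(18): 34≡8 → I
J(9)+N(13): 22 → W
C(2)+K(10): 12 → M
Z(25)+E(4): 29≡3 → D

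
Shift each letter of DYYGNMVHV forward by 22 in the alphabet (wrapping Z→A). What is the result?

ZUUCJIRDR

D(3): 3+22=25 → Z
Y(24): 24+22=46≡20 → U
Y(24): 24+22=46≡20 → U
G(6): 6+22=28≡2 → C
N(13): 13+22=35≡9 → J
M(12): 12+22=34≡8 → I
V(21): 21+22=43≡17 → R
H(7): 7+22=29≡3 → D
V(21): 21+22=43≡17 → R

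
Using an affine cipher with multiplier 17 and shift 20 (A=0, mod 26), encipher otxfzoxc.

o(14): 17·14+20=258≡24 → y
t(19): 17·19+20=343≡5 → f
x(23): 17·23+20=411≡21 → v
f(5): 17·5+20=105≡1 → b
z(25): 17·25+20=445≡3 → d
o(14): 17·14+20=258≡24 → y
x(23): 17·23+20=411≡21 → v
c(2): 17·2+20=54≡2 → c

yfvbdyvc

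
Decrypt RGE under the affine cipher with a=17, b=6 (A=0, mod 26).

TAG

The inverse of 17 mod 26 is 23, since 17·23=391≡1. Apply D(y)=23·(y−6) mod 26:
R(17): 23·(17−6)=253≡19 → T
G(6): 23·(6−6)=0 → A
E(4): 23·(4−6)=-46≡6 → G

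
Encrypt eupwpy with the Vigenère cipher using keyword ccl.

Repeat the key across the message: cclccl
e(4)+c(2): 6 → g
u(20)+c(2): 22 → w
p(15)+l(11): 26≡0 → a
w(22)+c(2): 24 → y
p(15)+c(2): 17 → r
y(24)+l(11): 35≡9 → j

gwayrj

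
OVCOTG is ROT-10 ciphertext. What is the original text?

O(14): 14−10=4 → E
V(21): 21−10=11 → L
C(2): 2−10=-8≡18 → S
O(14): 14−10=4 → E
T(19): 19−10=9 → J
G(6): 6−10=-4≡22 → W

ELSEJW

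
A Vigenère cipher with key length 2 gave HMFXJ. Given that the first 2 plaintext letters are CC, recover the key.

FK

Subtract each crib letter from the matching ciphertext letter (mod 26):
H(7)−C(2)=5 → F
M(12)−C(2)=10 → K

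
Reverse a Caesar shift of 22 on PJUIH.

P(15): 15−22=-7≡19 → T
J(9): 9−22=-13≡13 → N
U(20): 20−22=-2≡24 → Y
I(8): 8−22=-14≡12 → M
H(7): 7−22=-15≡11 → L

TNYML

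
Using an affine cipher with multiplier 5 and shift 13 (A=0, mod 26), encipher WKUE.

W(22): 5·22+13=123≡19 → T
K(10): 5·10+13=63≡11 → L
U(20): 5·20+13=113≡9 → J
E(4): 5·4+13=33≡7 → H

TLJH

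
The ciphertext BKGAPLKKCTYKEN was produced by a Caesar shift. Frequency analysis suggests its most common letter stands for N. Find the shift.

23

The most frequent ciphertext letter is K (appears 4 times).
K is position 10; N is position 13.
Shift = -3≡23.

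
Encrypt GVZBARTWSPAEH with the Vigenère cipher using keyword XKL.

Repeat the key across the message: XKLXKLXKLXKLX
G(6)+X(23): 29≡3 → D
V(21)+K(10): 31≡5 → F
Z(25)+L(11): 36≡10 → K
B(1)+X(23): 24 → Y
A(0)+K(10): 10 → K
R(17)+L(11): 28≡2 → C
T(19)+X(23): 42≡16 → Q
W(22)+K(10): 32≡6 → G
S(18)+L(11): 29≡3 → D
P(15)+X(23): 38≡12 → M
A(0)+K(10): 10 → K
E(4)+L(11): 15 → P
H(7)+X(23): 30≡4 → E

DFKYKCQGDMKPE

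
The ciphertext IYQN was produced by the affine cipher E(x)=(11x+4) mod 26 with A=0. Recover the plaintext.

The inverse of 11 mod 26 is 19, since 11·19=209≡1. Apply D(y)=19·(y−4) mod 26:
I(8): 19·(8−4)=76≡24 → Y
Y(24): 19·(24−4)=380≡16 → Q
Q(16): 19·(16−4)=228≡20 → U
N(13): 19·(13−4)=171≡15 → P

YQUP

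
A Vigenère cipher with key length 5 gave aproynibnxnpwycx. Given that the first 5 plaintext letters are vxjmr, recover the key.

Subtract each crib letter from the matching ciphertext letter (mod 26):
a(0)−v(21)=-21≡5 → f
p(15)−x(23)=-8≡18 → s
r(17)−j(9)=8 → i
o(14)−m(12)=2 → c
y(24)−r(17)=7 → h

fsich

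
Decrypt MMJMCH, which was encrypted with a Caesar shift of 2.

M(12): 12−2=10 → K
M(12): 12−2=10 → K
J(9): 9−2=7 → H
M(12): 12−2=10 → K
C(2): 2−2=0 → A
H(7): 7−2=5 → F

KKHKAF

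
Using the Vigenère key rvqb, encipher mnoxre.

dieyiz

Repeat the key across the message: rvqbrv
m(12)+r(17): 29≡3 → d
n(13)+v(21): 34≡8 → i
o(14)+q(16): 30≡4 → e
x(23)+b(1): 24 → y
r(17)+r(17): 34≡8 → i
e(4)+v(21): 25 → z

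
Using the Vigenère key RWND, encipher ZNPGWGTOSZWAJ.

Repeat the key across the message: RWNDRWNDRWNDR
Z(25)+R(17): 42≡16 → Q
N(13)+W(22): 35≡9 → J
P(15)+N(13): 28≡2 → C
G(6)+D(3): 9 → J
W(22)+R(17): 39≡13 → N
G(6)+W(22): 28≡2 → C
T(19)+N(13): 32≡6 → G
O(14)+D(3): 17 → R
S(18)+R(17): 35≡9 → J
Z(25)+W(22): 47≡21 → V
W(22)+N(13): 35≡9 → J
A(0)+D(3): 3 → D
J(9)+R(17): 26≡0 → A

QJCJNCGRJVJDA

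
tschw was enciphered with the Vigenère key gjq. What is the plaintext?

njmbn

Repeat the key across the ciphertext: gjqgj
t(19)−g(6): 13 → n
s(18)−j(9): 9 → j
c(2)−q(16): -14≡12 → m
h(7)−g(6): 1 → b
w(22)−j(9): 13 → n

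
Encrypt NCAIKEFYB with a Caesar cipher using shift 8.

N(13): 13+8=21 → V
C(2): 2+8=10 → K
A(0): 0+8=8 → I
I(8): 8+8=16 → Q
K(10): 10+8=18 → S
E(4): 4+8=12 → M
F(5): 5+8=13 → N
Y(24): 24+8=32≡6 → G
B(1): 1+8=9 → J

VKIQSMNGJ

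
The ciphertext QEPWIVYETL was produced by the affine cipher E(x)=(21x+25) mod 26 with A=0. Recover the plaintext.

The inverse of 21 mod 26 is 5, since 21·5=105≡1. Apply D(y)=5·(y−25) mod 26:
Q(16): 5·(16−25)=-45≡7 → H
E(4): 5·(4−25)=-105≡25 → Z
P(15): 5·(15−25)=-50≡2 → C
W(22): 5·(22−25)=-15≡11 → L
I(8): 5·(8−25)=-85≡19 → T
V(21): 5·(21−25)=-20≡6 → G
Y(24): 5·(24−25)=-5≡21 → V
E(4): 5·(4−25)=-105≡25 → Z
T(19): 5·(19−25)=-30≡22 → W
L(11): 5·(11−25)=-70≡8 → I

HZCLTGVZWI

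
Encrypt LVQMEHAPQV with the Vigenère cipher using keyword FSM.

Repeat the key across the message: FSMFSMFSMF
L(11)+F(5): 16 → Q
V(21)+S(18): 39≡13 → N
Q(16)+M(12): 28≡2 → C
M(12)+F(5): 17 → R
E(4)+S(18): 22 → W
H(7)+M(12): 19 → T
A(0)+F(5): 5 → F
P(15)+S(18): 33≡7 → H
Q(16)+M(12): 28≡2 → C
V(21)+F(5): 26≡0 → A

QNCRWTFHCA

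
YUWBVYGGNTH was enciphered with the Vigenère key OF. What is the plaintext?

Repeat the key across the ciphertext: OFOFOFOFOFO
Y(24)−O(14): 10 → K
U(20)−F(5): 15 → P
W(22)−O(14): 8 → I
B(1)−F(5): -4≡22 → W
V(21)−O(14): 7 → H
Y(24)−F(5): 19 → T
G(6)−O(14): -8≡18 → S
G(6)−F(5): 1 → B
N(13)−O(14): -1≡25 → Z
T(19)−F(5): 14 → O
H(7)−O(14): -7≡19 → T

KPIWHTSBZOT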